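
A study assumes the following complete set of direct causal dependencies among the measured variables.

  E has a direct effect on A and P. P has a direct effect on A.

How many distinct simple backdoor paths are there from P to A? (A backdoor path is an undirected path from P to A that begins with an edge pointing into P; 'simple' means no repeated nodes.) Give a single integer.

A backdoor path from P to A is any simple undirected path whose first edge points into P (i.e. leaves P via a parent).
Parents of P: {E}.
Enumerating:
  P1: P <- E -> A
That exhausts the simple backdoor paths. Count: 1.

1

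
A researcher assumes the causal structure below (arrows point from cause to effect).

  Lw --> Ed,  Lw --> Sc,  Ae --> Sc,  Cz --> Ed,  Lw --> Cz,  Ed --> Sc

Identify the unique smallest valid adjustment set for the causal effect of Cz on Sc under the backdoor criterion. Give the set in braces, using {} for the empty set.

Variables eligible for adjustment (non-descendants of Cz, excluding Cz and Sc): {Ae, Lw}.
Backdoor paths from Cz to Sc:
  P1: Cz <- Lw -> Ed -> Sc
  P2: Cz <- Lw -> Sc
The empty set is not sufficient: P1 (Cz <- Lw -> Ed -> Sc) has no collider blocking it and no conditioned non-collider, so it is open.
Try {Lw}:
  P1: blocked at fork node Lw ∈ conditioning set.
  P2: blocked at fork node Lw ∈ conditioning set.
{Lw} contains no descendant of Cz and blocks every backdoor path.
No other singleton works — e.g. {Ae} leaves P1 open — so {Lw} is the unique smallest valid adjustment set.

{Lw}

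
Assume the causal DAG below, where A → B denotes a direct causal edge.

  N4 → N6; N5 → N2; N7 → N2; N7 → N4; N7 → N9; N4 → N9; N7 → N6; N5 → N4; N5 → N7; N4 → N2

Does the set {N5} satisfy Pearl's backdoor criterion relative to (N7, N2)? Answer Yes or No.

Yes

Backdoor paths from N7 to N2 (paths whose first edge points into N7):
  P1: N7 <- N5 -> N4 -> N2
  P2: N7 <- N5 -> N2
Condition 1 (no descendant of N7 in the set): holds — descendants of N7 are {N2, N4, N6, N9}; none are in {N5}.
Condition 2 (every backdoor path blocked by {N5}):
  P1: blocked at fork node N5 ∈ conditioning set.
  P2: blocked at fork node N5 ∈ conditioning set.
{N5} satisfies the backdoor criterion.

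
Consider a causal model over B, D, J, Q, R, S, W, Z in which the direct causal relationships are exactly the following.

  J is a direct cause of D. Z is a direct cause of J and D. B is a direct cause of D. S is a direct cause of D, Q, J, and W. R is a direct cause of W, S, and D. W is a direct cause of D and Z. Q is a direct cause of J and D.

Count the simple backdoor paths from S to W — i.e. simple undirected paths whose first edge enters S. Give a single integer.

5

A backdoor path from S to W is any simple undirected path whose first edge points into S (i.e. leaves S via a parent).
Parents of S: {R}.
Enumerating:
  P1: S <- R -> W
  P2: S <- R -> D <- W
  P3: S <- R -> D <- Z <- W
  P4: S <- R -> D <- Q -> J <- Z <- W
  P5: S <- R -> D <- J <- Z <- W
That exhausts the simple backdoor paths. Count: 5.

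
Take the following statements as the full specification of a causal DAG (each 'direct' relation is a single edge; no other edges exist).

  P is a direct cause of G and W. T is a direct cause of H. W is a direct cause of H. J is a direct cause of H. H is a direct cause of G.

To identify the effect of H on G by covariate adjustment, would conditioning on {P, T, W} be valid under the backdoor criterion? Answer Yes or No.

Backdoor paths from H to G (paths whose first edge points into H):
  P1: H <- W <- P -> G
Condition 1 (no descendant of H in the set): holds — descendants of H are {G}; none are in {P, T, W}.
Condition 2 (every backdoor path blocked by {P, T, W}):
  P1: blocked at chain node W ∈ conditioning set.
{P, T, W} satisfies the backdoor criterion.

Yes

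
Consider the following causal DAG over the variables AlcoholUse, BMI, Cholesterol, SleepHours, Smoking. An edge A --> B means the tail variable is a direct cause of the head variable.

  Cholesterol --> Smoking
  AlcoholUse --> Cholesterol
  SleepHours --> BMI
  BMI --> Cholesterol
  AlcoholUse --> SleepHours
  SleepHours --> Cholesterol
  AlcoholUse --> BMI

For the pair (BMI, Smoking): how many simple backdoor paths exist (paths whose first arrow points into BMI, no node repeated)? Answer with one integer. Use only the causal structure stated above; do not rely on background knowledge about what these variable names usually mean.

4

A backdoor path from BMI to Smoking is any simple undirected path whose first edge points into BMI (i.e. leaves BMI via a parent).
Parents of BMI: {AlcoholUse, SleepHours}.
Enumerating:
  P1: BMI <- AlcoholUse -> SleepHours -> Cholesterol -> Smoking
  P2: BMI <- AlcoholUse -> Cholesterol -> Smoking
  P3: BMI <- SleepHours <- AlcoholUse -> Cholesterol -> Smoking
  P4: BMI <- SleepHours -> Cholesterol -> Smoking
That exhausts the simple backdoor paths. Count: 4.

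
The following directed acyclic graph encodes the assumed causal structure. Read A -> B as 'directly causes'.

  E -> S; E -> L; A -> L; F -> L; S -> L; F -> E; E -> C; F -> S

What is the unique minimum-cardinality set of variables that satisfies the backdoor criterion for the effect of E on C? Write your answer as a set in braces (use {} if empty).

Variables eligible for adjustment (non-descendants of E, excluding E and C): {A, F}.
Backdoor paths from E to C:
  (none)
With no backdoor paths the empty set already satisfies the criterion, and it is trivially minimal.

{}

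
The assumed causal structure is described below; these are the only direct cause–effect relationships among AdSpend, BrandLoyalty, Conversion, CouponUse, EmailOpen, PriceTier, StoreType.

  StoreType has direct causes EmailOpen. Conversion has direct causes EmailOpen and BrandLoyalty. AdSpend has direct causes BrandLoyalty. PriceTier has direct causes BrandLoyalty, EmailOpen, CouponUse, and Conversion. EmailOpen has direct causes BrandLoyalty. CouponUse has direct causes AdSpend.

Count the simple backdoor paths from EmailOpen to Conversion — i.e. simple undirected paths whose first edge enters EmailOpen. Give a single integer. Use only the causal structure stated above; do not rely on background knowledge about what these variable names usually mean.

A backdoor path from EmailOpen to Conversion is any simple undirected path whose first edge points into EmailOpen (i.e. leaves EmailOpen via a parent).
Parents of EmailOpen: {BrandLoyalty}.
Enumerating:
  P1: EmailOpen <- BrandLoyalty -> AdSpend -> CouponUse -> PriceTier <- Conversion
  P2: EmailOpen <- BrandLoyalty -> Conversion
  P3: EmailOpen <- BrandLoyalty -> PriceTier <- Conversion
That exhausts the simple backdoor paths. Count: 3.

3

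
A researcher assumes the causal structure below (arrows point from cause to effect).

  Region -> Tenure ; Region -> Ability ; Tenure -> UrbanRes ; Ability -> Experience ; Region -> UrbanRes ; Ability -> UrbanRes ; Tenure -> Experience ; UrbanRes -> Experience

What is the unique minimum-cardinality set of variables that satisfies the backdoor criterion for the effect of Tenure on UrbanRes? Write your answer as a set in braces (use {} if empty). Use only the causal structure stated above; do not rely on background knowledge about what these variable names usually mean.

{Region}

Variables eligible for adjustment (non-descendants of Tenure, excluding Tenure and UrbanRes): {Ability, Region}.
Backdoor paths from Tenure to UrbanRes:
  P1: Tenure <- Region -> Ability -> UrbanRes
  P2: Tenure <- Region -> Ability -> Experience <- UrbanRes
  P3: Tenure <- Region -> UrbanRes
The empty set is not sufficient: P1 (Tenure <- Region -> Ability -> UrbanRes) has no collider blocking it and no conditioned non-collider, so it is open.
Try {Region}:
  P1: blocked at fork node Region ∈ conditioning set.
  P2: blocked at fork node Region ∈ conditioning set.
  P3: blocked at fork node Region ∈ conditioning set.
{Region} contains no descendant of Tenure and blocks every backdoor path.
No other singleton works — e.g. {Ability} leaves P3 open — so {Region} is the unique smallest valid adjustment set.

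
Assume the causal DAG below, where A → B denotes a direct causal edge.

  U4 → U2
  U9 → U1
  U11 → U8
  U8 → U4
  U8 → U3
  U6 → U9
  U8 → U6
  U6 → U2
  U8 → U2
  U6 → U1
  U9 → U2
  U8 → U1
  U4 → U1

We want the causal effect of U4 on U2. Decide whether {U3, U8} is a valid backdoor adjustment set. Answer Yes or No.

Yes

Backdoor paths from U4 to U2 (paths whose first edge points into U4):
  P1: U4 <- U8 -> U6 -> U9 -> U2
  P2: U4 <- U8 -> U6 -> U2
  P3: U4 <- U8 -> U6 -> U1 <- U9 -> U2
  P4: U4 <- U8 -> U2
  P5: U4 <- U8 -> U1 <- U6 -> U9 -> U2
  P6: U4 <- U8 -> U1 <- U6 -> U2
  P7: U4 <- U8 -> U1 <- U9 <- U6 -> U2
  P8: U4 <- U8 -> U1 <- U9 -> U2
Condition 1 (no descendant of U4 in the set): holds — descendants of U4 are {U1, U2}; none are in {U3, U8}.
Condition 2 (every backdoor path blocked by {U3, U8}):
  P1: blocked at fork node U8 ∈ conditioning set.
  P2: blocked at fork node U8 ∈ conditioning set.
  P3: blocked at fork node U8 ∈ conditioning set.
  P4: blocked at fork node U8 ∈ conditioning set.
  P5: blocked at fork node U8 ∈ conditioning set.
  P6: blocked at fork node U8 ∈ conditioning set.
  P7: blocked at fork node U8 ∈ conditioning set.
  P8: blocked at fork node U8 ∈ conditioning set.
{U3, U8} satisfies the backdoor criterion.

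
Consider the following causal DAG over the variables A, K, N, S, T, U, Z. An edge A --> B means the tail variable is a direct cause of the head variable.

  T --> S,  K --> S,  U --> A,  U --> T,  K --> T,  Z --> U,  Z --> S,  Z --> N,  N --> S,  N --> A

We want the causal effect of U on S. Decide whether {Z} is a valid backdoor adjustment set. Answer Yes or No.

Backdoor paths from U to S (paths whose first edge points into U):
  P1: U <- Z -> N -> S
  P2: U <- Z -> S
Condition 1 (no descendant of U in the set): holds — descendants of U are {A, S, T}; none are in {Z}.
Condition 2 (every backdoor path blocked by {Z}):
  P1: blocked at fork node Z ∈ conditioning set.
  P2: blocked at fork node Z ∈ conditioning set.
{Z} satisfies the backdoor criterion.

Yes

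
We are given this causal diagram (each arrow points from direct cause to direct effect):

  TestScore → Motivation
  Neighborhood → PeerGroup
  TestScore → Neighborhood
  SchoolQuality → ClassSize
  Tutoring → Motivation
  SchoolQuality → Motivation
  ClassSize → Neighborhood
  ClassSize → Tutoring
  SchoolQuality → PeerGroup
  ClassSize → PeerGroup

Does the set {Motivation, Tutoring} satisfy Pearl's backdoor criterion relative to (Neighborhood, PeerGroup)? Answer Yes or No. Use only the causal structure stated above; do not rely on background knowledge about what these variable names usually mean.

No

Backdoor paths from Neighborhood to PeerGroup (paths whose first edge points into Neighborhood):
  P1: Neighborhood <- ClassSize <- SchoolQuality -> PeerGroup
  P2: Neighborhood <- ClassSize -> Tutoring -> Motivation <- SchoolQuality -> PeerGroup
  P3: Neighborhood <- ClassSize -> PeerGroup
  P4: Neighborhood <- TestScore -> Motivation <- SchoolQuality -> ClassSize -> PeerGroup
  P5: Neighborhood <- TestScore -> Motivation <- SchoolQuality -> PeerGroup
  P6: Neighborhood <- TestScore -> Motivation <- Tutoring <- ClassSize <- SchoolQuality -> PeerGroup
  P7: Neighborhood <- TestScore -> Motivation <- Tutoring <- ClassSize -> PeerGroup
Condition 1 (no descendant of Neighborhood in the set): holds — descendants of Neighborhood are {PeerGroup}; none are in {Motivation, Tutoring}.
Condition 2 (every backdoor path blocked by {Motivation, Tutoring}):
  P1: open — no interior node is in the conditioning set.
  P2: blocked at chain node Tutoring ∈ conditioning set.
  P3: open — no interior node is in the conditioning set.
  P4: open — collider(s) Motivation are conditioned on (or have a conditioned descendant) and no non-collider on the path is in the set.
  P5: open — collider(s) Motivation are conditioned on (or have a conditioned descendant) and no non-collider on the path is in the set.
  P6: blocked at chain node Tutoring ∈ conditioning set.
  P7: blocked at chain node Tutoring ∈ conditioning set.
{Motivation, Tutoring} does not satisfy the backdoor criterion.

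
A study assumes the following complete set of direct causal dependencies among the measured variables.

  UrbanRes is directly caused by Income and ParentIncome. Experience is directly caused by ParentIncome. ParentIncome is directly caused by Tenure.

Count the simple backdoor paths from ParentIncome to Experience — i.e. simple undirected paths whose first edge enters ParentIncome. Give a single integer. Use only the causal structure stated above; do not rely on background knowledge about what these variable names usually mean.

A backdoor path from ParentIncome to Experience is any simple undirected path whose first edge points into ParentIncome (i.e. leaves ParentIncome via a parent).
Parents of ParentIncome: {Tenure}.
No simple path from any parent of ParentIncome reaches Experience without revisiting ParentIncome, so there are no backdoor paths.

0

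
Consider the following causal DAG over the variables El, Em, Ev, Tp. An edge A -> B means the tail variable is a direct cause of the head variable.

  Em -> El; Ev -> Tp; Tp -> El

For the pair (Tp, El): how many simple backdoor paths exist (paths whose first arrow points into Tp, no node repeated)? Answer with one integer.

A backdoor path from Tp to El is any simple undirected path whose first edge points into Tp (i.e. leaves Tp via a parent).
Parents of Tp: {Ev}.
No simple path from any parent of Tp reaches El without revisiting Tp, so there are no backdoor paths.

0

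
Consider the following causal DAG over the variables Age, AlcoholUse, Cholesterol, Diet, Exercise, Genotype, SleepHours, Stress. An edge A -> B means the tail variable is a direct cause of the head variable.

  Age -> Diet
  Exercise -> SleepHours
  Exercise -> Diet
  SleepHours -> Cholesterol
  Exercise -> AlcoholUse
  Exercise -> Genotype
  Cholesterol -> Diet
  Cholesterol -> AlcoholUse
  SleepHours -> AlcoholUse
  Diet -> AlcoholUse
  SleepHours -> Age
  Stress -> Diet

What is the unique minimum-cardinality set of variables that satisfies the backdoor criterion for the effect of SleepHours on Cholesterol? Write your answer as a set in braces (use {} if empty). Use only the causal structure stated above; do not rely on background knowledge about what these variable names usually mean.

Variables eligible for adjustment (non-descendants of SleepHours, excluding SleepHours and Cholesterol): {Exercise, Genotype, Stress}.
Backdoor paths from SleepHours to Cholesterol:
  P1: SleepHours <- Exercise -> Diet <- Cholesterol
  P2: SleepHours <- Exercise -> Diet -> AlcoholUse <- Cholesterol
  P3: SleepHours <- Exercise -> AlcoholUse <- Cholesterol
  P4: SleepHours <- Exercise -> AlcoholUse <- Diet <- Cholesterol
Each backdoor path contains an unconditioned collider, so every path is already blocked with the empty conditioning set:
  P1: blocked at collider Diet (neither it nor any descendant is in the conditioning set).
  P2: blocked at collider AlcoholUse (neither it nor any descendant is in the conditioning set).
  P3: blocked at collider AlcoholUse (neither it nor any descendant is in the conditioning set).
  P4: blocked at collider AlcoholUse (neither it nor any descendant is in the conditioning set).
The empty set is therefore the unique smallest valid set.

{}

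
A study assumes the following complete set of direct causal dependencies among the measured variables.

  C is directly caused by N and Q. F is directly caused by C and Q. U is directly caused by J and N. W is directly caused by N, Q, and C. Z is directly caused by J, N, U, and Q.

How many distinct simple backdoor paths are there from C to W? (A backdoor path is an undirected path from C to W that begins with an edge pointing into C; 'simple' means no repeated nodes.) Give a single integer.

8

A backdoor path from C to W is any simple undirected path whose first edge points into C (i.e. leaves C via a parent).
Parents of C: {N, Q}.
Enumerating:
  P1: C <- N -> W
  P2: C <- N -> U <- J -> Z <- Q -> W
  P3: C <- N -> U -> Z <- Q -> W
  P4: C <- N -> Z <- Q -> W
  P5: C <- Q -> W
  P6: C <- Q -> Z <- N -> W
  P7: C <- Q -> Z <- J -> U <- N -> W
  P8: C <- Q -> Z <- U <- N -> W
That exhausts the simple backdoor paths. Count: 8.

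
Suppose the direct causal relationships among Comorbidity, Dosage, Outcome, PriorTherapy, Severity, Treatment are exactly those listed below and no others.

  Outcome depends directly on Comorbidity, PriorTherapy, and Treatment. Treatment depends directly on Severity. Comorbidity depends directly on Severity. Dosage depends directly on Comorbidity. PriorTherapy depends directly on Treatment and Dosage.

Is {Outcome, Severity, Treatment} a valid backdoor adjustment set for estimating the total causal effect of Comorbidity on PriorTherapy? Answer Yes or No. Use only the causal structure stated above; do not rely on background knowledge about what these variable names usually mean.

Backdoor paths from Comorbidity to PriorTherapy (paths whose first edge points into Comorbidity):
  P1: Comorbidity <- Severity -> Treatment -> PriorTherapy
  P2: Comorbidity <- Severity -> Treatment -> Outcome <- PriorTherapy
Condition 1 (no descendant of Comorbidity in the set): FAILS — Outcome is a descendant of Comorbidity.
Condition 2 (every backdoor path blocked by {Outcome, Severity, Treatment}):
  P1: blocked at fork node Severity ∈ conditioning set.
  P2: blocked at fork node Severity ∈ conditioning set.
{Outcome, Severity, Treatment} does not satisfy the backdoor criterion.

No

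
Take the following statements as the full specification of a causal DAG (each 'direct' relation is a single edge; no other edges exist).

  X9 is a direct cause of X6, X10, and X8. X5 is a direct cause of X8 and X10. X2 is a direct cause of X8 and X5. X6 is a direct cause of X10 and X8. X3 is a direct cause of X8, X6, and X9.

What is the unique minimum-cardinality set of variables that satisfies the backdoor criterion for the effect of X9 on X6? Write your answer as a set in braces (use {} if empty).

{X3}

Variables eligible for adjustment (non-descendants of X9, excluding X9 and X6): {X2, X3, X5}.
Backdoor paths from X9 to X6:
  P1: X9 <- X3 -> X6
  P2: X9 <- X3 -> X8 <- X2 -> X5 -> X10 <- X6
  P3: X9 <- X3 -> X8 <- X6
  P4: X9 <- X3 -> X8 <- X5 -> X10 <- X6
The empty set is not sufficient: P1 (X9 <- X3 -> X6) has no collider blocking it and no conditioned non-collider, so it is open.
Try {X3}:
  P1: blocked at fork node X3 ∈ conditioning set.
  P2: blocked at fork node X3 ∈ conditioning set.
  P3: blocked at fork node X3 ∈ conditioning set.
  P4: blocked at fork node X3 ∈ conditioning set.
{X3} contains no descendant of X9 and blocks every backdoor path.
No other singleton works — e.g. {X2} leaves P1 open — so {X3} is the unique smallest valid adjustment set.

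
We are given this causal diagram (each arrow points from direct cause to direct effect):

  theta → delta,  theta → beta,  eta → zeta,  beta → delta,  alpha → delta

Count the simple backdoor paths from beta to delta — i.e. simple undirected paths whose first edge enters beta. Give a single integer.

A backdoor path from beta to delta is any simple undirected path whose first edge points into beta (i.e. leaves beta via a parent).
Parents of beta: {theta}.
Enumerating:
  P1: beta <- theta -> delta
That exhausts the simple backdoor paths. Count: 1.

1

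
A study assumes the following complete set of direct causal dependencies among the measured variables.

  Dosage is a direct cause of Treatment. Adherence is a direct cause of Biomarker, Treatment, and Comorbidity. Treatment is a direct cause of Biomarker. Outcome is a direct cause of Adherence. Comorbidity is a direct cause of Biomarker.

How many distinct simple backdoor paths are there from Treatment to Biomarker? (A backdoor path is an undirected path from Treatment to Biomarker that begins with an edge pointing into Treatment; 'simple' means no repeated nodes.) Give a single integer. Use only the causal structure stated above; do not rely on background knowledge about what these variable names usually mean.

A backdoor path from Treatment to Biomarker is any simple undirected path whose first edge points into Treatment (i.e. leaves Treatment via a parent).
Parents of Treatment: {Adherence, Dosage}.
Enumerating:
  P1: Treatment <- Adherence -> Comorbidity -> Biomarker
  P2: Treatment <- Adherence -> Biomarker
That exhausts the simple backdoor paths. Count: 2.

2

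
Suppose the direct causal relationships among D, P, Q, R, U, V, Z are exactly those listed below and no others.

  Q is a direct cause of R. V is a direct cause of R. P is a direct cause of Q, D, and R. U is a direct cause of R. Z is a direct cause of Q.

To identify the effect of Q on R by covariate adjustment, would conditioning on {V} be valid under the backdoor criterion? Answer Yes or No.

Backdoor paths from Q to R (paths whose first edge points into Q):
  P1: Q <- P -> R
Condition 1 (no descendant of Q in the set): holds — descendants of Q are {R}; none are in {V}.
Condition 2 (every backdoor path blocked by {V}):
  P1: open — no interior node is in the conditioning set.
{V} does not satisfy the backdoor criterion.

No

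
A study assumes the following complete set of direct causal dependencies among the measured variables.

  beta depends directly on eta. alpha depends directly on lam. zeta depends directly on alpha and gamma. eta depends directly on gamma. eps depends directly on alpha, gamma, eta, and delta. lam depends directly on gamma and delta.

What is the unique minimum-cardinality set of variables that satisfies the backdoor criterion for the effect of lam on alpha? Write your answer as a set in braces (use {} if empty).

{}

Variables eligible for adjustment (non-descendants of lam, excluding lam and alpha): {beta, delta, eta, gamma}.
Backdoor paths from lam to alpha:
  P1: lam <- gamma -> eta -> eps <- alpha
  P2: lam <- gamma -> eps <- alpha
  P3: lam <- gamma -> zeta <- alpha
  P4: lam <- delta -> eps <- gamma -> zeta <- alpha
  P5: lam <- delta -> eps <- eta <- gamma -> zeta <- alpha
  P6: lam <- delta -> eps <- alpha
Each backdoor path contains an unconditioned collider, so every path is already blocked with the empty conditioning set:
  P1: blocked at collider eps (neither it nor any descendant is in the conditioning set).
  P2: blocked at collider eps (neither it nor any descendant is in the conditioning set).
  P3: blocked at collider zeta (neither it nor any descendant is in the conditioning set).
  P4: blocked at collider eps (neither it nor any descendant is in the conditioning set).
  P5: blocked at collider eps (neither it nor any descendant is in the conditioning set).
  P6: blocked at collider eps (neither it nor any descendant is in the conditioning set).
The empty set is therefore the unique smallest valid set.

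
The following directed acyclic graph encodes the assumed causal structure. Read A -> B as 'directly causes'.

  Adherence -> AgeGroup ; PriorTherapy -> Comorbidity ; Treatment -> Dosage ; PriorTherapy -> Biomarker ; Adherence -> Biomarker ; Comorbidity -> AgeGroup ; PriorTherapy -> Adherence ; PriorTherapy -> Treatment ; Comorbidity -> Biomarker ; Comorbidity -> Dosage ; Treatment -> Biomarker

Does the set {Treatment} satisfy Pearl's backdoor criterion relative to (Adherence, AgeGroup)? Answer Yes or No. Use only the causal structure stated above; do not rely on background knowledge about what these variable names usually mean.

Backdoor paths from Adherence to AgeGroup (paths whose first edge points into Adherence):
  P1: Adherence <- PriorTherapy -> Treatment -> Dosage <- Comorbidity -> AgeGroup
  P2: Adherence <- PriorTherapy -> Treatment -> Biomarker <- Comorbidity -> AgeGroup
  P3: Adherence <- PriorTherapy -> Comorbidity -> AgeGroup
  P4: Adherence <- PriorTherapy -> Biomarker <- Treatment -> Dosage <- Comorbidity -> AgeGroup
  P5: Adherence <- PriorTherapy -> Biomarker <- Comorbidity -> AgeGroup
Condition 1 (no descendant of Adherence in the set): holds — descendants of Adherence are {AgeGroup, Biomarker}; none are in {Treatment}.
Condition 2 (every backdoor path blocked by {Treatment}):
  P1: blocked at chain node Treatment ∈ conditioning set.
  P2: blocked at chain node Treatment ∈ conditioning set.
  P3: open — no interior node is in the conditioning set.
  P4: blocked at collider Biomarker (neither it nor any descendant is in the conditioning set).
  P5: blocked at collider Biomarker (neither it nor any descendant is in the conditioning set).
{Treatment} does not satisfy the backdoor criterion.

No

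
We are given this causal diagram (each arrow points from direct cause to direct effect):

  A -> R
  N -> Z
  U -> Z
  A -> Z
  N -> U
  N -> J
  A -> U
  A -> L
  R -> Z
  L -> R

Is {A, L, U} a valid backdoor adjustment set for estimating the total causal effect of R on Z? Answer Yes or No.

Yes

Backdoor paths from R to Z (paths whose first edge points into R):
  P1: R <- A -> U <- N -> Z
  P2: R <- A -> U -> Z
  P3: R <- A -> Z
  P4: R <- L <- A -> U <- N -> Z
  P5: R <- L <- A -> U -> Z
  P6: R <- L <- A -> Z
Condition 1 (no descendant of R in the set): holds — descendants of R are {Z}; none are in {A, L, U}.
Condition 2 (every backdoor path blocked by {A, L, U}):
  P1: blocked at fork node A ∈ conditioning set.
  P2: blocked at fork node A ∈ conditioning set.
  P3: blocked at fork node A ∈ conditioning set.
  P4: blocked at chain node L ∈ conditioning set.
  P5: blocked at chain node L ∈ conditioning set.
  P6: blocked at chain node L ∈ conditioning set.
{A, L, U} satisfies the backdoor criterion.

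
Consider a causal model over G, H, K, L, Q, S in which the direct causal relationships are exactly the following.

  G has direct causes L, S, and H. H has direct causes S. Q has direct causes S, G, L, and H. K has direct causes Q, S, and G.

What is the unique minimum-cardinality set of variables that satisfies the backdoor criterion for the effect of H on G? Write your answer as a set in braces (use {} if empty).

Variables eligible for adjustment (non-descendants of H, excluding H and G): {L, S}.
Backdoor paths from H to G:
  P1: H <- S -> G
  P2: H <- S -> Q <- L -> G
  P3: H <- S -> Q <- G
  P4: H <- S -> Q -> K <- G
  P5: H <- S -> K <- G
  P6: H <- S -> K <- Q <- L -> G
  P7: H <- S -> K <- Q <- G
The empty set is not sufficient: P1 (H <- S -> G) has no collider blocking it and no conditioned non-collider, so it is open.
Try {S}:
  P1: blocked at fork node S ∈ conditioning set.
  P2: blocked at fork node S ∈ conditioning set.
  P3: blocked at fork node S ∈ conditioning set.
  P4: blocked at fork node S ∈ conditioning set.
  P5: blocked at fork node S ∈ conditioning set.
  P6: blocked at fork node S ∈ conditioning set.
  P7: blocked at fork node S ∈ conditioning set.
{S} contains no descendant of H and blocks every backdoor path.
No other singleton works — e.g. {L} leaves P1 open — so {S} is the unique smallest valid adjustment set.

{S}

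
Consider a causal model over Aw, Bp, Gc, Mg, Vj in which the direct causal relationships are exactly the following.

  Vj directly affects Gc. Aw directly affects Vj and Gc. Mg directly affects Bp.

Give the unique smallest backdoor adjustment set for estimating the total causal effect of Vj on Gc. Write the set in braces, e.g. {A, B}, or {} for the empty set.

Variables eligible for adjustment (non-descendants of Vj, excluding Vj and Gc): {Aw, Bp, Mg}.
Backdoor paths from Vj to Gc:
  P1: Vj <- Aw -> Gc
The empty set is not sufficient: P1 (Vj <- Aw -> Gc) has no collider blocking it and no conditioned non-collider, so it is open.
Try {Aw}:
  P1: blocked at fork node Aw ∈ conditioning set.
{Aw} contains no descendant of Vj and blocks every backdoor path.
No other singleton works — e.g. {Mg} leaves P1 open — so {Aw} is the unique smallest valid adjustment set.

{Aw}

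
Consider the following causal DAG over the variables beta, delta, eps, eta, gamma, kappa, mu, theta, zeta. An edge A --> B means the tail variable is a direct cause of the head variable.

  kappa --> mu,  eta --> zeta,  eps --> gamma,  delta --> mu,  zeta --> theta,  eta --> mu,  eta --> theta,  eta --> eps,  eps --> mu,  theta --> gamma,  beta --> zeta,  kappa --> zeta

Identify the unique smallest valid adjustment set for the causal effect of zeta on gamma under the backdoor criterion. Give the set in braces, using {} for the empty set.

{eta}

Variables eligible for adjustment (non-descendants of zeta, excluding zeta and gamma): {beta, delta, eps, eta, kappa, mu}.
Backdoor paths from zeta to gamma:
  P1: zeta <- kappa -> mu <- eta -> eps -> gamma
  P2: zeta <- kappa -> mu <- eta -> theta -> gamma
  P3: zeta <- kappa -> mu <- eps <- eta -> theta -> gamma
  P4: zeta <- kappa -> mu <- eps -> gamma
  P5: zeta <- eta -> eps -> gamma
  P6: zeta <- eta -> theta -> gamma
  P7: zeta <- eta -> mu <- eps -> gamma
The empty set is not sufficient: P5 (zeta <- eta -> eps -> gamma) has no collider blocking it and no conditioned non-collider, so it is open.
Try {eta}:
  P1: blocked at collider mu (neither it nor any descendant is in the conditioning set).
  P2: blocked at collider mu (neither it nor any descendant is in the conditioning set).
  P3: blocked at collider mu (neither it nor any descendant is in the conditioning set).
  P4: blocked at collider mu (neither it nor any descendant is in the conditioning set).
  P5: blocked at fork node eta ∈ conditioning set.
  P6: blocked at fork node eta ∈ conditioning set.
  P7: blocked at fork node eta ∈ conditioning set.
{eta} contains no descendant of zeta and blocks every backdoor path.
No other singleton works — e.g. {delta} leaves P5 open — so {eta} is the unique smallest valid adjustment set.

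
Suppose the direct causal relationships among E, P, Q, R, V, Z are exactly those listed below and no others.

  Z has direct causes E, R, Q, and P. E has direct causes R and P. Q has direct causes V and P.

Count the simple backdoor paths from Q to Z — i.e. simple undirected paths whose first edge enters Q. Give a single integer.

A backdoor path from Q to Z is any simple undirected path whose first edge points into Q (i.e. leaves Q via a parent).
Parents of Q: {P, V}.
Enumerating:
  P1: Q <- P -> E <- R -> Z
  P2: Q <- P -> E -> Z
  P3: Q <- P -> Z
That exhausts the simple backdoor paths. Count: 3.

3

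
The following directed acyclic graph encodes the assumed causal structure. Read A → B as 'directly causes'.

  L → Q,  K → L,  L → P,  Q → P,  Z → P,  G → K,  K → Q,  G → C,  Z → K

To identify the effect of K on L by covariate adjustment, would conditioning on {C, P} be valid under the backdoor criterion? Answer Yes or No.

Backdoor paths from K to L (paths whose first edge points into K):
  P1: K <- Z -> P <- L
  P2: K <- Z -> P <- Q <- L
Condition 1 (no descendant of K in the set): FAILS — P is a descendant of K.
Condition 2 (every backdoor path blocked by {C, P}):
  P1: open — collider(s) P are conditioned on (or have a conditioned descendant) and no non-collider on the path is in the set.
  P2: open — collider(s) P are conditioned on (or have a conditioned descendant) and no non-collider on the path is in the set.
{C, P} does not satisfy the backdoor criterion.

No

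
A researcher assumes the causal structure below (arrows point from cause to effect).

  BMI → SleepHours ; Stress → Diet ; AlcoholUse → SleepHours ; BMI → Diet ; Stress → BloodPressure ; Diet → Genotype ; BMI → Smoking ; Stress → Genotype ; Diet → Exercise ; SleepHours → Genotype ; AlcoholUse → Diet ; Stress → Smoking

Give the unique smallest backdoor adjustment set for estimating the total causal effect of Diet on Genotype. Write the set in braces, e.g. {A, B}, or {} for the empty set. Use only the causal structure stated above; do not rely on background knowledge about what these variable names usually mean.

{SleepHours, Stress}

Variables eligible for adjustment (non-descendants of Diet, excluding Diet and Genotype): {AlcoholUse, BMI, BloodPressure, SleepHours, Smoking, Stress}.
Backdoor paths from Diet to Genotype:
  P1: Diet <- AlcoholUse -> SleepHours <- BMI -> Smoking <- Stress -> Genotype
  P2: Diet <- AlcoholUse -> SleepHours -> Genotype
  P3: Diet <- Stress -> Smoking <- BMI -> SleepHours -> Genotype
  P4: Diet <- Stress -> Genotype
  P5: Diet <- BMI -> Smoking <- Stress -> Genotype
  P6: Diet <- BMI -> SleepHours -> Genotype
The empty set is not sufficient: P2 (Diet <- AlcoholUse -> SleepHours -> Genotype) has no collider blocking it and no conditioned non-collider, so it is open.
Try {SleepHours, Stress}:
  P1: blocked at collider Smoking (neither it nor any descendant is in the conditioning set).
  P2: blocked at chain node SleepHours ∈ conditioning set.
  P3: blocked at fork node Stress ∈ conditioning set.
  P4: blocked at fork node Stress ∈ conditioning set.
  P5: blocked at collider Smoking (neither it nor any descendant is in the conditioning set).
  P6: blocked at chain node SleepHours ∈ conditioning set.
{SleepHours, Stress} contains no descendant of Diet and blocks every backdoor path.
Every element of {SleepHours, Stress} is needed (dropping SleepHours leaves P2 open; dropping Stress leaves P4 open), so no proper subset is valid.
Among all size-2 subsets of the eligible variables, only {SleepHours, Stress} blocks every backdoor path, so it is the unique smallest valid adjustment set.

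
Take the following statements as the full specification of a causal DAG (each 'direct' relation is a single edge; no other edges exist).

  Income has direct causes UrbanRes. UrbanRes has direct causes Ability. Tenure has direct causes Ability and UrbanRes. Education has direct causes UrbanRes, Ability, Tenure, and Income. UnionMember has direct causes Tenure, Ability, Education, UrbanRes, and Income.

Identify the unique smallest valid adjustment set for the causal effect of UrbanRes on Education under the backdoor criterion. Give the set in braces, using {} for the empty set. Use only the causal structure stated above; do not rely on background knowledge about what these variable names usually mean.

{Ability}

Variables eligible for adjustment (non-descendants of UrbanRes, excluding UrbanRes and Education): {Ability}.
Backdoor paths from UrbanRes to Education:
  P1: UrbanRes <- Ability -> Tenure -> Education
  P2: UrbanRes <- Ability -> Tenure -> UnionMember <- Income -> Education
  P3: UrbanRes <- Ability -> Tenure -> UnionMember <- Education
  P4: UrbanRes <- Ability -> Education
  P5: UrbanRes <- Ability -> UnionMember <- Tenure -> Education
  P6: UrbanRes <- Ability -> UnionMember <- Income -> Education
  P7: UrbanRes <- Ability -> UnionMember <- Education
The empty set is not sufficient: P1 (UrbanRes <- Ability -> Tenure -> Education) has no collider blocking it and no conditioned non-collider, so it is open.
Try {Ability}:
  P1: blocked at fork node Ability ∈ conditioning set.
  P2: blocked at fork node Ability ∈ conditioning set.
  P3: blocked at fork node Ability ∈ conditioning set.
  P4: blocked at fork node Ability ∈ conditioning set.
  P5: blocked at fork node Ability ∈ conditioning set.
  P6: blocked at fork node Ability ∈ conditioning set.
  P7: blocked at fork node Ability ∈ conditioning set.
{Ability} contains no descendant of UrbanRes and blocks every backdoor path.
{Ability} is the unique smallest valid adjustment set.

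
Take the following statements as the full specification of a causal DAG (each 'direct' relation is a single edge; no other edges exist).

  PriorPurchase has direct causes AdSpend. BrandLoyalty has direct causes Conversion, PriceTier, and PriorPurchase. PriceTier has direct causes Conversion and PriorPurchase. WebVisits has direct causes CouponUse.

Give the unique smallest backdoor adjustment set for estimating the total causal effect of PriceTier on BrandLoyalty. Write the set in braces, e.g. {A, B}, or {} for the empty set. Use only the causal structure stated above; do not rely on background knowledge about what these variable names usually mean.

Variables eligible for adjustment (non-descendants of PriceTier, excluding PriceTier and BrandLoyalty): {AdSpend, Conversion, CouponUse, PriorPurchase, WebVisits}.
Backdoor paths from PriceTier to BrandLoyalty:
  P1: PriceTier <- Conversion -> BrandLoyalty
  P2: PriceTier <- PriorPurchase -> BrandLoyalty
The empty set is not sufficient: P1 (PriceTier <- Conversion -> BrandLoyalty) has no collider blocking it and no conditioned non-collider, so it is open.
Try {Conversion, PriorPurchase}:
  P1: blocked at fork node Conversion ∈ conditioning set.
  P2: blocked at fork node PriorPurchase ∈ conditioning set.
{Conversion, PriorPurchase} contains no descendant of PriceTier and blocks every backdoor path.
Every element of {Conversion, PriorPurchase} is needed (dropping Conversion leaves P1 open; dropping PriorPurchase leaves P2 open), so no proper subset is valid.
Among all size-2 subsets of the eligible variables, only {Conversion, PriorPurchase} blocks every backdoor path, so it is the unique smallest valid adjustment set.

{Conversion, PriorPurchase}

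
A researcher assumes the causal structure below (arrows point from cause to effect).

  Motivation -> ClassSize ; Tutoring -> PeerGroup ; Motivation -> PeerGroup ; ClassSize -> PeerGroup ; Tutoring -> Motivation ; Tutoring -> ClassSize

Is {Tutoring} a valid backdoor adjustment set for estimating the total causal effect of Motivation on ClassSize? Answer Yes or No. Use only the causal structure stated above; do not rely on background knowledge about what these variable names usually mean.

Backdoor paths from Motivation to ClassSize (paths whose first edge points into Motivation):
  P1: Motivation <- Tutoring -> ClassSize
  P2: Motivation <- Tutoring -> PeerGroup <- ClassSize
Condition 1 (no descendant of Motivation in the set): holds — descendants of Motivation are {ClassSize, PeerGroup}; none are in {Tutoring}.
Condition 2 (every backdoor path blocked by {Tutoring}):
  P1: blocked at fork node Tutoring ∈ conditioning set.
  P2: blocked at fork node Tutoring ∈ conditioning set.
{Tutoring} satisfies the backdoor criterion.

Yes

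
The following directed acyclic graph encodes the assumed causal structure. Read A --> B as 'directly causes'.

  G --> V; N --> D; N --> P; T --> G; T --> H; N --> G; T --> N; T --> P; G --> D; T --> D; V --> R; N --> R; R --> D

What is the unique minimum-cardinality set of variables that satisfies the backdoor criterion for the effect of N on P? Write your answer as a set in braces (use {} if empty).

Variables eligible for adjustment (non-descendants of N, excluding N and P): {H, T}.
Backdoor paths from N to P:
  P1: N <- T -> P
The empty set is not sufficient: P1 (N <- T -> P) has no collider blocking it and no conditioned non-collider, so it is open.
Try {T}:
  P1: blocked at fork node T ∈ conditioning set.
{T} contains no descendant of N and blocks every backdoor path.
No other singleton works — e.g. {H} leaves P1 open — so {T} is the unique smallest valid adjustment set.

{T}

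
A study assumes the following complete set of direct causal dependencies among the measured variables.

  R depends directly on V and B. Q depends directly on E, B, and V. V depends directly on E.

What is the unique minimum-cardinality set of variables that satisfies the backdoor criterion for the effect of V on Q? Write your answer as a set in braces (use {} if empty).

Variables eligible for adjustment (non-descendants of V, excluding V and Q): {B, E}.
Backdoor paths from V to Q:
  P1: V <- E -> Q
The empty set is not sufficient: P1 (V <- E -> Q) has no collider blocking it and no conditioned non-collider, so it is open.
Try {E}:
  P1: blocked at fork node E ∈ conditioning set.
{E} contains no descendant of V and blocks every backdoor path.
No other singleton works — e.g. {B} leaves P1 open — so {E} is the unique smallest valid adjustment set.

{E}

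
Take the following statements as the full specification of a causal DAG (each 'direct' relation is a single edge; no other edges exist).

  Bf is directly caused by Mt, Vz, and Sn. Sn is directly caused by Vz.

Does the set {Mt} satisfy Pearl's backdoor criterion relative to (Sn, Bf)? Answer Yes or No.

Backdoor paths from Sn to Bf (paths whose first edge points into Sn):
  P1: Sn <- Vz -> Bf
Condition 1 (no descendant of Sn in the set): holds — descendants of Sn are {Bf}; none are in {Mt}.
Condition 2 (every backdoor path blocked by {Mt}):
  P1: open — no interior node is in the conditioning set.
{Mt} does not satisfy the backdoor criterion.

No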